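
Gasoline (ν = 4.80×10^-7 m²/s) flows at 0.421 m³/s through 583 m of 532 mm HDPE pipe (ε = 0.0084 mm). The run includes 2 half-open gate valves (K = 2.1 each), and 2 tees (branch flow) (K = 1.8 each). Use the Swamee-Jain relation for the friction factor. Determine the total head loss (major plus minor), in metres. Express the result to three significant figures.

H_L ≈ 3.60 m

V = 4Q/(πD²) = 1.894 m/s; V²/2g = 0.1828 m
Re = 2.10×10^6, ε/D = 1.58×10^-5 → f = 0.01087 (Swamee-Jain)
Major: h_f = f(L/D)·V²/2g = 0.01087·1096·0.1828 = 2.177 m
Minor: ΣK = 7.80; h_m = ΣK·V²/2g = 1.426 m
Total H_L = 2.177 + 1.426 = 3.604 m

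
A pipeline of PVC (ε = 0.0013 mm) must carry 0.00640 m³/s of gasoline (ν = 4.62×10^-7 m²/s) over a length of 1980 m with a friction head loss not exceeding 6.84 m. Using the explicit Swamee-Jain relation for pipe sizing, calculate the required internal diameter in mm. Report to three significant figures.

Swamee-Jain (Type III): D = 0.66·[ε^1.25·(LQ²/(gh_f))^4.75 + ν·Q^9.4·(L/(gh_f))^5.2]^0.04
LQ²/(gh_f) = 0.001209; L/(gh_f) = 29.51
Term 1 = ε^1.25·(…)^4.75 = 6.07×10^-22; Term 2 = ν·Q^9.4·(…)^5.2 = 4.86×10^-20
D = 0.66·(6.07×10^-22 + 4.86×10^-20)^0.04 = 0.1115 m = 111 mm
Check: V = 0.656 m/s, Re = 1.58×10^5, f = 0.01636, h_f = 6.37 m ≈ 6.84 m ✓

D ≈ 111 mm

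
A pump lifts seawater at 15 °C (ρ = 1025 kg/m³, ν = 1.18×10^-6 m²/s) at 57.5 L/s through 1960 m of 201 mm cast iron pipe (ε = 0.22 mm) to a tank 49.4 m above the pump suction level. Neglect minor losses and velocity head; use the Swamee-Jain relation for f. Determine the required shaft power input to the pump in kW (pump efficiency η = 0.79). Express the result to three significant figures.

P_shaft ≈ 61.4 kW

V = 4Q/(πD²) = 1.812 m/s; Re = 3.09×10^5; ε/D = 0.00109; f = 0.02111
h_f = f(L/D)V²/2g = 34.44 m
Total head H = z + h_f = 49.4 + 34.44 = 83.84 m
P_hyd = ρgQH = 1025·9.81·0.0575·83.84 = 48.48 kW
P_shaft = P_hyd/η = 48.48/0.79 = 61.36 kW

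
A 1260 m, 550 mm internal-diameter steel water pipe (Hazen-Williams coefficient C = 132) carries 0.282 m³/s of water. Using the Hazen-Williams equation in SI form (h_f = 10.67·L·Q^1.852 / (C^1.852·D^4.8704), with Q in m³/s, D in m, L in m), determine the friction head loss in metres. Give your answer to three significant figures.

h_f ≈ 2.80 m

h_f = 10.67·1260·0.282^1.852 / (132^1.852·0.550^4.8704) = 2.803 m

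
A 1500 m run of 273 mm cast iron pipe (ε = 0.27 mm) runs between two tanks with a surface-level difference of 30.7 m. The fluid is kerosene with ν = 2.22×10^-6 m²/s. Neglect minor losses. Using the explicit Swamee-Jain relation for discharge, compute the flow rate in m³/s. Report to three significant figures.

Q ≈ 0.135 m³/s

Swamee-Jain (Type II): Q = -0.965·√(gD⁵h_f/L)·ln[ε/(3.7D) + √(3.17ν²L/(gD³h_f))]
√(gD⁵h_f/L) = √(9.81·0.273⁵·30.7/1500) = 0.01745
ε/(3.7D) = 2.67×10^-4; √(3.17ν²L/(gD³h_f)) = 6.18×10^-5
Q = -0.965·0.01745·ln(3.291×10^-4) = 0.1350 m³/s
Check: V = 2.31 m/s, Re = 2.84×10^5, f = 0.02075, h_f = 30.9 m ≈ 30.7 m ✓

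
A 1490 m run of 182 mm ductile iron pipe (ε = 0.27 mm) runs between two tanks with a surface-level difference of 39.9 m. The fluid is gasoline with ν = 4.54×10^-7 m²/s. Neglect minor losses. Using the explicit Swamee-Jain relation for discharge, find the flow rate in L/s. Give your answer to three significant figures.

Q ≈ 54.3 L/s

Swamee-Jain (Type II): Q = -0.965·√(gD⁵h_f/L)·ln[ε/(3.7D) + √(3.17ν²L/(gD³h_f))]
√(gD⁵h_f/L) = √(9.81·0.182⁵·39.9/1490) = 0.007243
ε/(3.7D) = 4.01×10^-4; √(3.17ν²L/(gD³h_f)) = 2.03×10^-5
Q = -0.965·0.007243·ln(4.213×10^-4) = 0.05432 m³/s
Check: V = 2.09 m/s, Re = 8.37×10^5, f = 0.02203, h_f = 40.1 m ≈ 39.9 m ✓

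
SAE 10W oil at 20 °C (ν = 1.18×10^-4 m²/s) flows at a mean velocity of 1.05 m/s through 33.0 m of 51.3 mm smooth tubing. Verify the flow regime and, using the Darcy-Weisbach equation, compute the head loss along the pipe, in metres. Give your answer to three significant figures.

h_f ≈ 5.07 m

Re = VD/ν = 1.05·0.05130/1.18×10^-4 = 456 → laminar (Re < 2300)
f = 64/Re = 0.1402
h_f = f(L/D)V²/(2g) = 0.1402·(33.0/0.05130)·1.05²/(2·9.81) = 5.068 m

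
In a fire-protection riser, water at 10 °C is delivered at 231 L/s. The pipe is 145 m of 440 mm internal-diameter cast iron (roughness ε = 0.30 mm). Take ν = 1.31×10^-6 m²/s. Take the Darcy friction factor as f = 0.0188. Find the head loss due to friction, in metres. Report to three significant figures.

V = 4Q/(πD²) = 4·0.231/(π·0.440²) = 1.519 m/s
h_f = f(L/D)V²/(2g) = 0.01880·(145/0.440)·1.519²/(2·9.81) = 0.7288 m

h_f ≈ 0.729 m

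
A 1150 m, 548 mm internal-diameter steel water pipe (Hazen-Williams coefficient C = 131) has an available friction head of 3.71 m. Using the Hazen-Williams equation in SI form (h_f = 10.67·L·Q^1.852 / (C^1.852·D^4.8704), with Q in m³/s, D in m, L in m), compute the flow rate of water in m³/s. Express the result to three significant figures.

Q ≈ 0.339 m³/s

Rearranging: Q = [h_f·C^1.852·D^4.8704 / (10.67·L)]^(1/1.852)
Q = [3.71·131^1.852·0.548^4.8704 / (10.67·1150)]^0.540 = 0.3388 m³/s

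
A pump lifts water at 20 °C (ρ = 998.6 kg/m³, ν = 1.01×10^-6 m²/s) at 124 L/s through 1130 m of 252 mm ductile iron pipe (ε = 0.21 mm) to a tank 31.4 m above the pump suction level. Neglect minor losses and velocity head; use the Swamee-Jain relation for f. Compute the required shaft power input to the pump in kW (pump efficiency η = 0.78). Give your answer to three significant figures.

V = 4Q/(πD²) = 2.486 m/s; Re = 6.20×10^5; ε/D = 8.33×10^-4; f = 0.01946
h_f = f(L/D)V²/2g = 27.49 m
Total head H = z + h_f = 31.4 + 27.49 = 58.89 m
P_hyd = ρgQH = 998.6·9.81·0.124·58.89 = 71.53 kW
P_shaft = P_hyd/η = 71.53/0.78 = 91.71 kW

P_shaft ≈ 91.7 kW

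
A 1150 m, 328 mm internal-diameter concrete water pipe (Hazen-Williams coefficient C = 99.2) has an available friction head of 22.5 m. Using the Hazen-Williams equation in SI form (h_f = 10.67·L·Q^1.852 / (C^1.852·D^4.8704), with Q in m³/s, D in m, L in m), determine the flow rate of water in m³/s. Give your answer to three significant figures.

Rearranging: Q = [h_f·C^1.852·D^4.8704 / (10.67·L)]^(1/1.852)
Q = [22.5·99.2^1.852·0.328^4.8704 / (10.67·1150)]^0.540 = 0.1761 m³/s

Q ≈ 0.176 m³/s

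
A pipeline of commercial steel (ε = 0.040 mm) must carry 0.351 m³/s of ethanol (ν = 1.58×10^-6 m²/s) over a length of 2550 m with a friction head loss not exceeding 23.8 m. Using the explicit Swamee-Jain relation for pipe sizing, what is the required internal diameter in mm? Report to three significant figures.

D ≈ 437 mm

Swamee-Jain (Type III): D = 0.66·[ε^1.25·(LQ²/(gh_f))^4.75 + ν·Q^9.4·(L/(gh_f))^5.2]^0.04
LQ²/(gh_f) = 1.346; L/(gh_f) = 10.92
Term 1 = ε^1.25·(…)^4.75 = 1.30×10^-5; Term 2 = ν·Q^9.4·(…)^5.2 = 2.11×10^-5
D = 0.66·(1.30×10^-5 + 2.11×10^-5)^0.04 = 0.4374 m = 437 mm
Check: V = 2.34 m/s, Re = 6.47×10^5, f = 0.01396, h_f = 22.6 m ≈ 23.8 m ✓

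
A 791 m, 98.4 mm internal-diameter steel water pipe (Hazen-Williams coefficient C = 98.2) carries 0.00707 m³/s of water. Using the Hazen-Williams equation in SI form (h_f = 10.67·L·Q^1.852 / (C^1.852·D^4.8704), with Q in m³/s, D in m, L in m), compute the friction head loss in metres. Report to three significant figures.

h_f = 10.67·791·0.00707^1.852 / (98.2^1.852·0.0984^4.8704) = 14.41 m

h_f ≈ 14.4 m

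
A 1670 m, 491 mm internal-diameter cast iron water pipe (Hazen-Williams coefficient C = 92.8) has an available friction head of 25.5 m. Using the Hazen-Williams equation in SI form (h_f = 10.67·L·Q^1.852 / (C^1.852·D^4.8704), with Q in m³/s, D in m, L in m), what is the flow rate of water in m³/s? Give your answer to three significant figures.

Q ≈ 0.416 m³/s

Rearranging: Q = [h_f·C^1.852·D^4.8704 / (10.67·L)]^(1/1.852)
Q = [25.5·92.8^1.852·0.491^4.8704 / (10.67·1670)]^0.540 = 0.4162 m³/s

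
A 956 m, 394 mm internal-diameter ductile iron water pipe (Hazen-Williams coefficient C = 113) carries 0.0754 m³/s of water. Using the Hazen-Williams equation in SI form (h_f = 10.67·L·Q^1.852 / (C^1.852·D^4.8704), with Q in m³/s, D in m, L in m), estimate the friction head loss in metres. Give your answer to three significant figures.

h_f = 10.67·956·0.0754^1.852 / (113^1.852·0.394^4.8704) = 1.251 m

h_f ≈ 1.25 m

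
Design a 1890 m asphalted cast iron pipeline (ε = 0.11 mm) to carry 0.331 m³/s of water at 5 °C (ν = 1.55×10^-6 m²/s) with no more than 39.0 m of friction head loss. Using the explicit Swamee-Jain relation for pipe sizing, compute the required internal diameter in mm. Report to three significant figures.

D ≈ 376 mm

Swamee-Jain (Type III): D = 0.66·[ε^1.25·(LQ²/(gh_f))^4.75 + ν·Q^9.4·(L/(gh_f))^5.2]^0.04
LQ²/(gh_f) = 0.5412; L/(gh_f) = 4.940
Term 1 = ε^1.25·(…)^4.75 = 6.10×10^-7; Term 2 = ν·Q^9.4·(…)^5.2 = 1.92×10^-7
D = 0.66·(6.10×10^-7 + 1.92×10^-7)^0.04 = 0.3765 m = 376 mm
Check: V = 2.97 m/s, Re = 7.22×10^5, f = 0.01594, h_f = 36.1 m ≈ 39.0 m ✓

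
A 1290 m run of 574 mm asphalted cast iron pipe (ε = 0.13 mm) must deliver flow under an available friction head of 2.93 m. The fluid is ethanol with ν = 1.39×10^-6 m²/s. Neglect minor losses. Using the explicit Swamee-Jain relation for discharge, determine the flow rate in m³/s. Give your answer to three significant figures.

Q ≈ 0.331 m³/s

Swamee-Jain (Type II): Q = -0.965·√(gD⁵h_f/L)·ln[ε/(3.7D) + √(3.17ν²L/(gD³h_f))]
√(gD⁵h_f/L) = √(9.81·0.574⁵·2.93/1290) = 0.03726
ε/(3.7D) = 6.12×10^-5; √(3.17ν²L/(gD³h_f)) = 3.81×10^-5
Q = -0.965·0.03726·ln(9.934×10^-5) = 0.3314 m³/s
Check: V = 1.28 m/s, Re = 5.29×10^5, f = 0.01568, h_f = 2.95 m ≈ 2.93 m ✓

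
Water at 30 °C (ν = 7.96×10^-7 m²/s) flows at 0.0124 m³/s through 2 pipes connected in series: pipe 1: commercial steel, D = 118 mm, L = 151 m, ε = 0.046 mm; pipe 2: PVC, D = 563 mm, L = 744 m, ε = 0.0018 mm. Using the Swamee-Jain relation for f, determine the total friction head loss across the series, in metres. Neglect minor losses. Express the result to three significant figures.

Pipe 1: V = 1.134 m/s, Re = 1.68×10^5, ε/D = 3.90×10^-4, f = 0.01867, h_1 = f(L/D)V²/2g = 1.566 m
Pipe 2: V = 0.04981 m/s, Re = 3.52×10^4, ε/D = 3.20×10^-6, f = 0.02251, h_2 = f(L/D)V²/2g = 0.003762 m
Series → Q common, losses add: H = Σh = 1.569 m

H ≈ 1.57 m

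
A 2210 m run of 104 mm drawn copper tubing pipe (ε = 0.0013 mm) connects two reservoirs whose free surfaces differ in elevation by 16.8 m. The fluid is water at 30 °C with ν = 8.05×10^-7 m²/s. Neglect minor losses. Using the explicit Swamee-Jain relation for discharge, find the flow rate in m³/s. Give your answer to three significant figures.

Swamee-Jain (Type II): Q = -0.965·√(gD⁵h_f/L)·ln[ε/(3.7D) + √(3.17ν²L/(gD³h_f))]
√(gD⁵h_f/L) = √(9.81·0.104⁵·16.8/2210) = 9.525×10^-4
ε/(3.7D) = 3.38×10^-6; √(3.17ν²L/(gD³h_f)) = 1.56×10^-4
Q = -0.965·9.525×10^-4·ln(1.599×10^-4) = 0.008035 m³/s
Check: V = 0.946 m/s, Re = 1.22×10^5, f = 0.01722, h_f = 16.7 m ≈ 16.8 m ✓

Q ≈ 0.00803 m³/s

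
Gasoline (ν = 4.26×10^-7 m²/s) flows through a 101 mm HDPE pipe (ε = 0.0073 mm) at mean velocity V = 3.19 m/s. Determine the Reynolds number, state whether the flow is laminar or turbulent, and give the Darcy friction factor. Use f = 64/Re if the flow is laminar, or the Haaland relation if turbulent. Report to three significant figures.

Re ≈ 7.56×10^5; turbulent; f ≈ 0.0133

Re = VD/ν = 3.190·0.101/4.26×10^-7 = 7.56×10^5
Re > 4000 → turbulent; ε/D = 7.23×10^-5
Haaland: f = 0.01327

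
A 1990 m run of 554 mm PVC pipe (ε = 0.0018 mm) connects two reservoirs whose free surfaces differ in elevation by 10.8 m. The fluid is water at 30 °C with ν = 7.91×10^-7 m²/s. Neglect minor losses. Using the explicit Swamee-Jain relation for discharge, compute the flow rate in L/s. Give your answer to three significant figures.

Q ≈ 563 L/s

Swamee-Jain (Type II): Q = -0.965·√(gD⁵h_f/L)·ln[ε/(3.7D) + √(3.17ν²L/(gD³h_f))]
√(gD⁵h_f/L) = √(9.81·0.554⁵·10.8/1990) = 0.05271
ε/(3.7D) = 8.78×10^-7; √(3.17ν²L/(gD³h_f)) = 1.48×10^-5
Q = -0.965·0.05271·ln(1.568×10^-5) = 0.5627 m³/s
Check: V = 2.33 m/s, Re = 1.64×10^6, f = 0.01081, h_f = 10.8 m ≈ 10.8 m ✓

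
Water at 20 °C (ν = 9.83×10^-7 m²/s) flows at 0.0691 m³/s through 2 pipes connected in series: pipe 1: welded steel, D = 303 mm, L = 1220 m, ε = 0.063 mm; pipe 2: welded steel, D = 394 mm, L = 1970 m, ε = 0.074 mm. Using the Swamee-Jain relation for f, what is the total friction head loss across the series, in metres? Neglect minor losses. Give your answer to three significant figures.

Pipe 1: V = 0.9583 m/s, Re = 2.95×10^5, ε/D = 2.08×10^-4, f = 0.01640, h_1 = f(L/D)V²/2g = 3.091 m
Pipe 2: V = 0.5668 m/s, Re = 2.27×10^5, ε/D = 1.88×10^-4, f = 0.01676, h_2 = f(L/D)V²/2g = 1.372 m
Series → Q common, losses add: H = Σh = 4.463 m

H ≈ 4.46 m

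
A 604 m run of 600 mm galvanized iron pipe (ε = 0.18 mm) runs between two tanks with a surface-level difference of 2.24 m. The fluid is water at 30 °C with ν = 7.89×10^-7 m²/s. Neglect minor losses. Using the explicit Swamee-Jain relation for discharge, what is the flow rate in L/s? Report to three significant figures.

Swamee-Jain (Type II): Q = -0.965·√(gD⁵h_f/L)·ln[ε/(3.7D) + √(3.17ν²L/(gD³h_f))]
√(gD⁵h_f/L) = √(9.81·0.600⁵·2.24/604) = 0.05319
ε/(3.7D) = 8.11×10^-5; √(3.17ν²L/(gD³h_f)) = 1.58×10^-5
Q = -0.965·0.05319·ln(9.693×10^-5) = 0.4743 m³/s
Check: V = 1.68 m/s, Re = 1.28×10^6, f = 0.01561, h_f = 2.25 m ≈ 2.24 m ✓

Q ≈ 474 L/s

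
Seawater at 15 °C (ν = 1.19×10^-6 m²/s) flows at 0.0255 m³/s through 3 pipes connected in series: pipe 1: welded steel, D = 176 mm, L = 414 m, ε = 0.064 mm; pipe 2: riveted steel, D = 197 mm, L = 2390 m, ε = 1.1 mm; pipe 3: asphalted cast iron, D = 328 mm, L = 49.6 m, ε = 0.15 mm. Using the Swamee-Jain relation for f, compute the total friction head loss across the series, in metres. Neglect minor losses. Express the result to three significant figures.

Pipe 1: V = 1.048 m/s, Re = 1.55×10^5, ε/D = 3.64×10^-4, f = 0.01870, h_1 = f(L/D)V²/2g = 2.463 m
Pipe 2: V = 0.8366 m/s, Re = 1.38×10^5, ε/D = 0.00558, f = 0.03226, h_2 = f(L/D)V²/2g = 13.96 m
Pipe 3: V = 0.3018 m/s, Re = 8.32×10^4, ε/D = 4.57×10^-4, f = 0.02075, h_3 = f(L/D)V²/2g = 0.01456 m
Series → Q common, losses add: H = Σh = 16.44 m

H ≈ 16.4 m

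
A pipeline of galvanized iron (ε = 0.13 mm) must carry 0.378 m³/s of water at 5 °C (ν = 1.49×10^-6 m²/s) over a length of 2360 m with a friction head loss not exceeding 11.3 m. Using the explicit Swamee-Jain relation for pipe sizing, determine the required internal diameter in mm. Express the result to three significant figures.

D ≈ 529 mm

Swamee-Jain (Type III): D = 0.66·[ε^1.25·(LQ²/(gh_f))^4.75 + ν·Q^9.4·(L/(gh_f))^5.2]^0.04
LQ²/(gh_f) = 3.042; L/(gh_f) = 21.29
Term 1 = ε^1.25·(…)^4.75 = 0.00274; Term 2 = ν·Q^9.4·(…)^5.2 = 0.00128
D = 0.66·(0.00274 + 0.00128)^0.04 = 0.5293 m = 529 mm
Check: V = 1.72 m/s, Re = 6.10×10^5, f = 0.01569, h_f = 10.5 m ≈ 11.3 m ✓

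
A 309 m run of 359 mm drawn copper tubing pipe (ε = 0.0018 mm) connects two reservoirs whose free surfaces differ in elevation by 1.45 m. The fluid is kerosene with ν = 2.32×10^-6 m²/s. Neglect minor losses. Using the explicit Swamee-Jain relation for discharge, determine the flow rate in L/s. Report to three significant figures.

Q ≈ 149 L/s

Swamee-Jain (Type II): Q = -0.965·√(gD⁵h_f/L)·ln[ε/(3.7D) + √(3.17ν²L/(gD³h_f))]
√(gD⁵h_f/L) = √(9.81·0.359⁵·1.45/309) = 0.01657
ε/(3.7D) = 1.36×10^-6; √(3.17ν²L/(gD³h_f)) = 8.95×10^-5
Q = -0.965·0.01657·ln(9.086×10^-5) = 0.1488 m³/s
Check: V = 1.47 m/s, Re = 2.27×10^5, f = 0.01520, h_f = 1.44 m ≈ 1.45 m ✓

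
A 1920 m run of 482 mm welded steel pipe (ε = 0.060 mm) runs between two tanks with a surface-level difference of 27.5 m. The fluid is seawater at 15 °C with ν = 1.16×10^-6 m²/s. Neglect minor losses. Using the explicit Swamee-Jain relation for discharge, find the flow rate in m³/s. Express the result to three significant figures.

Swamee-Jain (Type II): Q = -0.965·√(gD⁵h_f/L)·ln[ε/(3.7D) + √(3.17ν²L/(gD³h_f))]
√(gD⁵h_f/L) = √(9.81·0.482⁵·27.5/1920) = 0.06046
ε/(3.7D) = 3.36×10^-5; √(3.17ν²L/(gD³h_f)) = 1.65×10^-5
Q = -0.965·0.06046·ln(5.011×10^-5) = 0.5777 m³/s
Check: V = 3.17 m/s, Re = 1.32×10^6, f = 0.01360, h_f = 27.7 m ≈ 27.5 m ✓

Q ≈ 0.578 m³/s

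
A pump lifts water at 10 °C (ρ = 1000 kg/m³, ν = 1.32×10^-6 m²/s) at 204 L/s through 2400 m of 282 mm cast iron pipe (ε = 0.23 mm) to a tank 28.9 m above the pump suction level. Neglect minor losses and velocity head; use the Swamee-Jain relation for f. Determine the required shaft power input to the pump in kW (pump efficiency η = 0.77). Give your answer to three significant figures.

P_shaft ≈ 307 kW

V = 4Q/(πD²) = 3.266 m/s; Re = 6.98×10^5; ε/D = 8.16×10^-4; f = 0.01931
h_f = f(L/D)V²/2g = 89.34 m
Total head H = z + h_f = 28.9 + 89.34 = 118.2 m
P_hyd = ρgQH = 1000·9.81·0.204·118.2 = 236.6 kW
P_shaft = P_hyd/η = 236.6/0.77 = 307.3 kW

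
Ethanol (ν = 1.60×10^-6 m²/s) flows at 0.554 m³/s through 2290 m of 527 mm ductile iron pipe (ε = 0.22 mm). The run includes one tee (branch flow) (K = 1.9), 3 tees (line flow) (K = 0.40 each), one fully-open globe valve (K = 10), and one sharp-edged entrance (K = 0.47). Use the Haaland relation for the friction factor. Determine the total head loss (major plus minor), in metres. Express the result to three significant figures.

V = 4Q/(πD²) = 2.540 m/s; V²/2g = 0.3288 m
Re = 8.37×10^5, ε/D = 4.17×10^-4 → f = 0.01667 (Haaland)
Major: h_f = f(L/D)·V²/2g = 0.01667·4345·0.3288 = 23.81 m
Minor: ΣK = 13.6; h_m = ΣK·V²/2g = 4.461 m
Total H_L = 23.81 + 4.461 = 28.27 m

H_L ≈ 28.3 m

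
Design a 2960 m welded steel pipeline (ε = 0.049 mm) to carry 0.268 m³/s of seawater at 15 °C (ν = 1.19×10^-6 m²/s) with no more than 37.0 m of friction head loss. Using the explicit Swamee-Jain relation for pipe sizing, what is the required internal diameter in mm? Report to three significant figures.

Swamee-Jain (Type III): D = 0.66·[ε^1.25·(LQ²/(gh_f))^4.75 + ν·Q^9.4·(L/(gh_f))^5.2]^0.04
LQ²/(gh_f) = 0.5857; L/(gh_f) = 8.155
Term 1 = ε^1.25·(…)^4.75 = 3.23×10^-7; Term 2 = ν·Q^9.4·(…)^5.2 = 2.75×10^-7
D = 0.66·(3.23×10^-7 + 2.75×10^-7)^0.04 = 0.3721 m = 372 mm
Check: V = 2.46 m/s, Re = 7.71×10^5, f = 0.01424, h_f = 35.1 m ≈ 37.0 m ✓

D ≈ 372 mm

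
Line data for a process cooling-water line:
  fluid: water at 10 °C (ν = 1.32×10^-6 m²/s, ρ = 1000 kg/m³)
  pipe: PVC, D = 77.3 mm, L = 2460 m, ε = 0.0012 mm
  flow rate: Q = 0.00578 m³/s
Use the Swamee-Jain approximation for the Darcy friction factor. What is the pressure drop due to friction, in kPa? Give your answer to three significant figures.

V = 4Q/(πD²) = 4·0.00578/(π·0.0773²) = 1.232 m/s
Re = VD/ν = 1.232·0.0773/1.32×10^-6 = 7.21×10^4 → turbulent
ε/D = 0.0012/77.3 = 1.55×10^-5
Swamee-Jain: f = 0.01923
h_f = f(L/D)V²/(2g) = 0.01923·(2460/0.0773)·1.232²/(2·9.81) = 47.31 m
Δp = ρg·h_f = 1000·9.81·47.31 = 464.1 kPa

Δp ≈ 464 kPa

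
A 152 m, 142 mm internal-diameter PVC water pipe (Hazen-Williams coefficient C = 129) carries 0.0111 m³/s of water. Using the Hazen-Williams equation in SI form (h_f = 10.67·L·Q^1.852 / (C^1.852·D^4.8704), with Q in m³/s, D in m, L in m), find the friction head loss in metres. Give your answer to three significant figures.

h_f = 10.67·152·0.0111^1.852 / (129^1.852·0.142^4.8704) = 0.6454 m

h_f ≈ 0.645 m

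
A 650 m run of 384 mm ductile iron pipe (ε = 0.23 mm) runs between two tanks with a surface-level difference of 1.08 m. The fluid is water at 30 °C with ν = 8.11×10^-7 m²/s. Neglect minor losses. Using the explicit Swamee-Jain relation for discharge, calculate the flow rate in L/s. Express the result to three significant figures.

Q ≈ 95.4 L/s

Swamee-Jain (Type II): Q = -0.965·√(gD⁵h_f/L)·ln[ε/(3.7D) + √(3.17ν²L/(gD³h_f))]
√(gD⁵h_f/L) = √(9.81·0.384⁵·1.08/650) = 0.01167
ε/(3.7D) = 1.62×10^-4; √(3.17ν²L/(gD³h_f)) = 4.75×10^-5
Q = -0.965·0.01167·ln(2.094×10^-4) = 0.09537 m³/s
Check: V = 0.823 m/s, Re = 3.90×10^5, f = 0.01859, h_f = 1.09 m ≈ 1.08 m ✓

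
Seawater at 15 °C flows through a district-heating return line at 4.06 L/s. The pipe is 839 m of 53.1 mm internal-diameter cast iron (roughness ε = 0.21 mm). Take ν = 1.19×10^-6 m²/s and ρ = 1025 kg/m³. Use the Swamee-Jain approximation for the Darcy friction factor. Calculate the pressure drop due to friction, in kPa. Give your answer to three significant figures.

Δp ≈ 814 kPa

V = 4Q/(πD²) = 4·0.00406/(π·0.0531²) = 1.833 m/s
Re = VD/ν = 1.833·0.0531/1.19×10^-6 = 8.18×10^4 → turbulent
ε/D = 0.21/53.1 = 0.00395
Swamee-Jain: f = 0.02992
h_f = f(L/D)V²/(2g) = 0.02992·(839/0.0531)·1.833²/(2·9.81) = 80.99 m
Δp = ρg·h_f = 1025·9.81·80.99 = 814.3 kPa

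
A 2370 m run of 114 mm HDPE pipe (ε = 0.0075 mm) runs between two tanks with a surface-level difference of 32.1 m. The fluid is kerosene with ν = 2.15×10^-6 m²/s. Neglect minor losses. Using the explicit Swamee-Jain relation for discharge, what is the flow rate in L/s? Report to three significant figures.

Q ≈ 12.6 L/s

Swamee-Jain (Type II): Q = -0.965·√(gD⁵h_f/L)·ln[ε/(3.7D) + √(3.17ν²L/(gD³h_f))]
√(gD⁵h_f/L) = √(9.81·0.114⁵·32.1/2370) = 0.001599
ε/(3.7D) = 1.78×10^-5; √(3.17ν²L/(gD³h_f)) = 2.73×10^-4
Q = -0.965·0.001599·ln(2.906×10^-4) = 0.01257 m³/s
Check: V = 1.23 m/s, Re = 6.53×10^4, f = 0.01988, h_f = 31.9 m ≈ 32.1 m ✓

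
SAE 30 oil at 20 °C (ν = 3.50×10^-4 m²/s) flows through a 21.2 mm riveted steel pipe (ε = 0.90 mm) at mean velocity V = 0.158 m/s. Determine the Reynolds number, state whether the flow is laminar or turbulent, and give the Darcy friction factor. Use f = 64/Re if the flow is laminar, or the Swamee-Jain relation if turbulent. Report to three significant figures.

Re ≈ 9.57; laminar; f = 64/Re ≈ 6.69

Re = VD/ν = 0.1580·0.0212/3.50×10^-4 = 9.57
Re < 2300 → laminar → f = 64/Re = 6.687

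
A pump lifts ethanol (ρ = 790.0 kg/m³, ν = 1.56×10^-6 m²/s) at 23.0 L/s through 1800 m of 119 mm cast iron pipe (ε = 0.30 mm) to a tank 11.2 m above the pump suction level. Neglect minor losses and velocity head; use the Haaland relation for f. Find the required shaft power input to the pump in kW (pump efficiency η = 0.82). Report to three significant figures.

V = 4Q/(πD²) = 2.068 m/s; Re = 1.58×10^5; ε/D = 0.00252; f = 0.02583
h_f = f(L/D)V²/2g = 85.15 m
Total head H = z + h_f = 11.2 + 85.15 = 96.35 m
P_hyd = ρgQH = 790.0·9.81·0.0230·96.35 = 17.18 kW
P_shaft = P_hyd/η = 17.18/0.82 = 20.95 kW

P_shaft ≈ 20.9 kW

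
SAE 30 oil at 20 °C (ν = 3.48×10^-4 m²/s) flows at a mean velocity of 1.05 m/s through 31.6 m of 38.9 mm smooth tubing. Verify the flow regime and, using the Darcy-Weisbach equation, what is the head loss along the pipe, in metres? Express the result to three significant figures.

Re = VD/ν = 1.05·0.03890/3.48×10^-4 = 117 → laminar (Re < 2300)
f = 64/Re = 0.5453
h_f = f(L/D)V²/(2g) = 0.5453·(31.6/0.03890)·1.05²/(2·9.81) = 24.89 m

h_f ≈ 24.9 m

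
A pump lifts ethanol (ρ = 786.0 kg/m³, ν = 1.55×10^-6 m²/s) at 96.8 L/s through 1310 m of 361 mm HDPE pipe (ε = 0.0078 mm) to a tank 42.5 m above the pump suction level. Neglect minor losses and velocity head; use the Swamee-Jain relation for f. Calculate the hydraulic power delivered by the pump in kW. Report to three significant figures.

P_hyd ≈ 33.6 kW

V = 4Q/(πD²) = 0.9457 m/s; Re = 2.20×10^5; ε/D = 2.16×10^-5; f = 0.01545
h_f = f(L/D)V²/2g = 2.556 m
Total head H = z + h_f = 42.5 + 2.556 = 45.06 m
P_hyd = ρgQH = 786.0·9.81·0.0968·45.06 = 33.63 kW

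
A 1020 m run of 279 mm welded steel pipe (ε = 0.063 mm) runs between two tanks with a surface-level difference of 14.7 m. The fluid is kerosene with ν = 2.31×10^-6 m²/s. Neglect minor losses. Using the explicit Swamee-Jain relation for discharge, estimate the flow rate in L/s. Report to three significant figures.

Swamee-Jain (Type II): Q = -0.965·√(gD⁵h_f/L)·ln[ε/(3.7D) + √(3.17ν²L/(gD³h_f))]
√(gD⁵h_f/L) = √(9.81·0.279⁵·14.7/1020) = 0.01546
ε/(3.7D) = 6.10×10^-5; √(3.17ν²L/(gD³h_f)) = 7.42×10^-5
Q = -0.965·0.01546·ln(1.353×10^-4) = 0.1329 m³/s
Check: V = 2.17 m/s, Re = 2.63×10^5, f = 0.01676, h_f = 14.8 m ≈ 14.7 m ✓

Q ≈ 133 L/s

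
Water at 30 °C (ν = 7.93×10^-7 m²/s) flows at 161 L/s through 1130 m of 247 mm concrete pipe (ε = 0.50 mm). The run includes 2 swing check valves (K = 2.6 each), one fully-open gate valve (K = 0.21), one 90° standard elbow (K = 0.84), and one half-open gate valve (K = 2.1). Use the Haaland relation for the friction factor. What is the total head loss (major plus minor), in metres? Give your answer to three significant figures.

H_L ≈ 67.2 m

V = 4Q/(πD²) = 3.360 m/s; V²/2g = 0.5754 m
Re = 1.05×10^6, ε/D = 0.00202 → f = 0.02370 (Haaland)
Major: h_f = f(L/D)·V²/2g = 0.02370·4575·0.5754 = 62.38 m
Minor: ΣK = 8.35; h_m = ΣK·V²/2g = 4.805 m
Total H_L = 62.38 + 4.805 = 67.19 m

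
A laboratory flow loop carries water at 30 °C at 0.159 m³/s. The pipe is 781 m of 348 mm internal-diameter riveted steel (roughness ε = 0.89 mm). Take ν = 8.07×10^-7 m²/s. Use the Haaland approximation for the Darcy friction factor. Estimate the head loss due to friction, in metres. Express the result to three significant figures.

V = 4Q/(πD²) = 4·0.159/(π·0.348²) = 1.672 m/s
Re = VD/ν = 1.672·0.348/8.07×10^-7 = 7.21×10^5 → turbulent
ε/D = 0.89/348 = 0.00256
Haaland: f = 0.02527
h_f = f(L/D)V²/(2g) = 0.02527·(781/0.348)·1.672²/(2·9.81) = 8.077 m

h_f ≈ 8.08 m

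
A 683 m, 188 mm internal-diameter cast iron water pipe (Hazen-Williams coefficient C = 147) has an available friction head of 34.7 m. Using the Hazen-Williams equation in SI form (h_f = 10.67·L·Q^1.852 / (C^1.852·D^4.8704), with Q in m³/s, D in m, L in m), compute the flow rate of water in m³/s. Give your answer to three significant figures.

Q ≈ 0.101 m³/s

Rearranging: Q = [h_f·C^1.852·D^4.8704 / (10.67·L)]^(1/1.852)
Q = [34.7·147^1.852·0.188^4.8704 / (10.67·683)]^0.540 = 0.1011 m³/s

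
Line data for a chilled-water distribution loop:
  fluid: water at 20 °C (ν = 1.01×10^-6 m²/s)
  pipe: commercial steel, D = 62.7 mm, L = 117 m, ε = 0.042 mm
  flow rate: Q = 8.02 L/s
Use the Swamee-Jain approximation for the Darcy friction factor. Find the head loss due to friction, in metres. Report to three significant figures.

V = 4Q/(πD²) = 4·0.00802/(π·0.0627²) = 2.597 m/s
Re = VD/ν = 2.597·0.0627/1.01×10^-6 = 1.61×10^5 → turbulent
ε/D = 0.042/62.7 = 6.70×10^-4
Swamee-Jain: f = 0.02013
h_f = f(L/D)V²/(2g) = 0.02013·(117/0.0627)·2.597²/(2·9.81) = 12.92 m

h_f ≈ 12.9 m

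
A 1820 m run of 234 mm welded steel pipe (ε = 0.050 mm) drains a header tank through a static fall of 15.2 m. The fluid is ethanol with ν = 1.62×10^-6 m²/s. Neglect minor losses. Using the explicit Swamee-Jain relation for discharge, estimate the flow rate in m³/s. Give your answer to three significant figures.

Swamee-Jain (Type II): Q = -0.965·√(gD⁵h_f/L)·ln[ε/(3.7D) + √(3.17ν²L/(gD³h_f))]
√(gD⁵h_f/L) = √(9.81·0.234⁵·15.2/1820) = 0.007582
ε/(3.7D) = 5.78×10^-5; √(3.17ν²L/(gD³h_f)) = 8.90×10^-5
Q = -0.965·0.007582·ln(1.468×10^-4) = 0.06458 m³/s
Check: V = 1.50 m/s, Re = 2.17×10^5, f = 0.01705, h_f = 15.2 m ≈ 15.2 m ✓

Q ≈ 0.0646 m³/s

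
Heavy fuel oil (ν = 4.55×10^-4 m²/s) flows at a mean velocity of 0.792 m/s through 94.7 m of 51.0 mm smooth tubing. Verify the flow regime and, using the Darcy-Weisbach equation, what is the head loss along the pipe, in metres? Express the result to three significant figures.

h_f ≈ 42.8 m

Re = VD/ν = 0.792·0.05100/4.55×10^-4 = 88.8 → laminar (Re < 2300)
f = 64/Re = 0.7209
h_f = f(L/D)V²/(2g) = 0.7209·(94.7/0.05100)·0.792²/(2·9.81) = 42.80 m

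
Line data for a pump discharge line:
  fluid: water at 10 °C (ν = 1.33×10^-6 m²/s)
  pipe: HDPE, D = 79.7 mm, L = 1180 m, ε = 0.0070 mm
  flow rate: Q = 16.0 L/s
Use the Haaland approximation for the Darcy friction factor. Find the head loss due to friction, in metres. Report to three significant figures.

V = 4Q/(πD²) = 4·0.0160/(π·0.0797²) = 3.207 m/s
Re = VD/ν = 3.207·0.0797/1.33×10^-6 = 1.92×10^5 → turbulent
ε/D = 0.0070/79.7 = 8.78×10^-5
Haaland: f = 0.01621
h_f = f(L/D)V²/(2g) = 0.01621·(1180/0.0797)·3.207²/(2·9.81) = 125.8 m

h_f ≈ 126 m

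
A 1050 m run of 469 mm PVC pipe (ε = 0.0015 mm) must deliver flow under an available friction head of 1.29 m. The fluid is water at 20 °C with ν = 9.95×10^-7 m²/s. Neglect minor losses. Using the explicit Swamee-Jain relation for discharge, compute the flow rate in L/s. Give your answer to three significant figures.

Swamee-Jain (Type II): Q = -0.965·√(gD⁵h_f/L)·ln[ε/(3.7D) + √(3.17ν²L/(gD³h_f))]
√(gD⁵h_f/L) = √(9.81·0.469⁵·1.29/1050) = 0.01654
ε/(3.7D) = 8.64×10^-7; √(3.17ν²L/(gD³h_f)) = 5.02×10^-5
Q = -0.965·0.01654·ln(5.111×10^-5) = 0.1577 m³/s
Check: V = 0.913 m/s, Re = 4.30×10^5, f = 0.01350, h_f = 1.28 m ≈ 1.29 m ✓

Q ≈ 158 L/s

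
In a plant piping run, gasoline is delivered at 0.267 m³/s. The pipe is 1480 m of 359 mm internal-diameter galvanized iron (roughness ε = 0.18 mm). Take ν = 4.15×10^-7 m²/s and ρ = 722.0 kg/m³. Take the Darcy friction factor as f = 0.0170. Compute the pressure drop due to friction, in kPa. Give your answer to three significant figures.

Δp ≈ 176 kPa

V = 4Q/(πD²) = 4·0.267/(π·0.359²) = 2.638 m/s
h_f = f(L/D)V²/(2g) = 0.01700·(1480/0.359)·2.638²/(2·9.81) = 24.85 m
Δp = ρg·h_f = 722.0·9.81·24.85 = 176.0 kPa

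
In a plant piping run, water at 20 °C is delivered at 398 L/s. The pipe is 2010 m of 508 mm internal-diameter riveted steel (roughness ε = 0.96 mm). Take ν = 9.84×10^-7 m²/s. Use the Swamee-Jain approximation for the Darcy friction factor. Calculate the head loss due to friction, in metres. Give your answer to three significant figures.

h_f ≈ 18.1 m

V = 4Q/(πD²) = 4·0.398/(π·0.508²) = 1.964 m/s
Re = VD/ν = 1.964·0.508/9.84×10^-7 = 1.01×10^6 → turbulent
ε/D = 0.96/508 = 0.00189
Swamee-Jain: f = 0.02334
h_f = f(L/D)V²/(2g) = 0.02334·(2010/0.508)·1.964²/(2·9.81) = 18.15 m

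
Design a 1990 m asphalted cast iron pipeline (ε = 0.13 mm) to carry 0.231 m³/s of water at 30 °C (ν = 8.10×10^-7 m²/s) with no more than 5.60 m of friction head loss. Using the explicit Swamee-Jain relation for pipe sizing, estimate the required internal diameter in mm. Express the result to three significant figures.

Swamee-Jain (Type III): D = 0.66·[ε^1.25·(LQ²/(gh_f))^4.75 + ν·Q^9.4·(L/(gh_f))^5.2]^0.04
LQ²/(gh_f) = 1.933; L/(gh_f) = 36.22
Term 1 = ε^1.25·(…)^4.75 = 3.18×10^-4; Term 2 = ν·Q^9.4·(…)^5.2 = 1.08×10^-4
D = 0.66·(3.18×10^-4 + 1.08×10^-4)^0.04 = 0.4838 m = 484 mm
Check: V = 1.26 m/s, Re = 7.50×10^5, f = 0.01570, h_f = 5.19 m ≈ 5.60 m ✓

D ≈ 484 mm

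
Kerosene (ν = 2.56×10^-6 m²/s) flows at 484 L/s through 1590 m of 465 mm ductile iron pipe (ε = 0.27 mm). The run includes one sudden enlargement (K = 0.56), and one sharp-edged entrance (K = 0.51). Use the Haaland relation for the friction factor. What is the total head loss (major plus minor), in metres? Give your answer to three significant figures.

V = 4Q/(πD²) = 2.850 m/s; V²/2g = 0.4140 m
Re = 5.18×10^5, ε/D = 5.81×10^-4 → f = 0.01805 (Haaland)
Major: h_f = f(L/D)·V²/2g = 0.01805·3419·0.4140 = 25.55 m
Minor: ΣK = 1.07; h_m = ΣK·V²/2g = 0.4430 m
Total H_L = 25.55 + 0.4430 = 25.99 m

H_L ≈ 26.0 m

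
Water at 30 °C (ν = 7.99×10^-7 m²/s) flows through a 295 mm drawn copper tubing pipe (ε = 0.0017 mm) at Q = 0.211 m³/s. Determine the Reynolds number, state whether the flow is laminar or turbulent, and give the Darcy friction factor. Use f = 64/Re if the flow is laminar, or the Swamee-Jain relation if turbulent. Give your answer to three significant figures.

V = 4Q/(πD²) = 3.087 m/s
Re = VD/ν = 3.087·0.295/7.99×10^-7 = 1.14×10^6
Re > 4000 → turbulent; ε/D = 5.76×10^-6
Swamee-Jain: f = 0.01151

Re ≈ 1.14×10^6; turbulent; f ≈ 0.0115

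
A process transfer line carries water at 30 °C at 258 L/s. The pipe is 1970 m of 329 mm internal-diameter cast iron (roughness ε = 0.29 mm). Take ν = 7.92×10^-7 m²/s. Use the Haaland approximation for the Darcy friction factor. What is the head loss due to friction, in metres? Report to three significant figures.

h_f ≈ 54.3 m

V = 4Q/(πD²) = 4·0.258/(π·0.329²) = 3.035 m/s
Re = VD/ν = 3.035·0.329/7.92×10^-7 = 1.26×10^6 → turbulent
ε/D = 0.29/329 = 8.81×10^-4
Haaland: f = 0.01932
h_f = f(L/D)V²/(2g) = 0.01932·(1970/0.329)·3.035²/(2·9.81) = 54.30 m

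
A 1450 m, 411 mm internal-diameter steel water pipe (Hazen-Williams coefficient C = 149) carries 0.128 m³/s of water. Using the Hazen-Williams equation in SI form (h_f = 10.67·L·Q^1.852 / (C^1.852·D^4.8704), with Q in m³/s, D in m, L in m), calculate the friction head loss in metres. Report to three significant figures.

h_f ≈ 2.47 m

h_f = 10.67·1450·0.128^1.852 / (149^1.852·0.411^4.8704) = 2.467 m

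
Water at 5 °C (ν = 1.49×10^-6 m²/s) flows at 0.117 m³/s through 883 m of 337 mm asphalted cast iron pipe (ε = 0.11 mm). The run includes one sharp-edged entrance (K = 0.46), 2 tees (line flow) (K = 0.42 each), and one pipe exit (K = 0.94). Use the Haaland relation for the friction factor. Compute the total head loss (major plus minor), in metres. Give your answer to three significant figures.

V = 4Q/(πD²) = 1.312 m/s; V²/2g = 0.08769 m
Re = 2.97×10^5, ε/D = 3.26×10^-4 → f = 0.01700 (Haaland)
Major: h_f = f(L/D)·V²/2g = 0.01700·2620·0.08769 = 3.906 m
Minor: ΣK = 2.24; h_m = ΣK·V²/2g = 0.1964 m
Total H_L = 3.906 + 0.1964 = 4.103 m

H_L ≈ 4.10 m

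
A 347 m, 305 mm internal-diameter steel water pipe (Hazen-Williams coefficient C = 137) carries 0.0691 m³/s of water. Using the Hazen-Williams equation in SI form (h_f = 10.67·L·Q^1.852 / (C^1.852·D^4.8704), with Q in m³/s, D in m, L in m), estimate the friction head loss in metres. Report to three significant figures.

h_f ≈ 0.941 m

h_f = 10.67·347·0.0691^1.852 / (137^1.852·0.305^4.8704) = 0.9412 m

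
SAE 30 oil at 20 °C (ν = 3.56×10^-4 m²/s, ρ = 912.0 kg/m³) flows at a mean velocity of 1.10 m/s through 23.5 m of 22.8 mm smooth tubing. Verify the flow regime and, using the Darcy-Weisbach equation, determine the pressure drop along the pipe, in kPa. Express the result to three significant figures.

Δp ≈ 517 kPa

Re = VD/ν = 1.10·0.02280/3.56×10^-4 = 70.4 → laminar (Re < 2300)
f = 64/Re = 0.9085
h_f = f(L/D)V²/(2g) = 0.9085·(23.5/0.02280)·1.10²/(2·9.81) = 57.75 m
Δp = ρg·h_f = 912.0·9.81·57.75 = 516.6 kPa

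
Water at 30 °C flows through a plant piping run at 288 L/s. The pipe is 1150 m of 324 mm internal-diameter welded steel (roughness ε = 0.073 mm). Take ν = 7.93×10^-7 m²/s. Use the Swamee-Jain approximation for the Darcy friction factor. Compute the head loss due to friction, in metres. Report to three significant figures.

V = 4Q/(πD²) = 4·0.288/(π·0.324²) = 3.493 m/s
Re = VD/ν = 3.493·0.324/7.93×10^-7 = 1.43×10^6 → turbulent
ε/D = 0.073/324 = 2.25×10^-4
Swamee-Jain: f = 0.01479
h_f = f(L/D)V²/(2g) = 0.01479·(1150/0.324)·3.493²/(2·9.81) = 32.66 m

h_f ≈ 32.7 m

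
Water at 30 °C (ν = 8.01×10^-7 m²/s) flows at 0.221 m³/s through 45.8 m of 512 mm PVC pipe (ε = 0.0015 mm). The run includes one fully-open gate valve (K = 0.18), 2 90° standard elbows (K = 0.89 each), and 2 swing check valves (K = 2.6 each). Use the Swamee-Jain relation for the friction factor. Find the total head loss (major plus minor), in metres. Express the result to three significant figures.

H_L ≈ 0.486 m

V = 4Q/(πD²) = 1.073 m/s; V²/2g = 0.05873 m
Re = 6.86×10^5, ε/D = 2.93×10^-6 → f = 0.01244 (Swamee-Jain)
Major: h_f = f(L/D)·V²/2g = 0.01244·89.45·0.05873 = 0.06534 m
Minor: ΣK = 7.16; h_m = ΣK·V²/2g = 0.4205 m
Total H_L = 0.06534 + 0.4205 = 0.4858 m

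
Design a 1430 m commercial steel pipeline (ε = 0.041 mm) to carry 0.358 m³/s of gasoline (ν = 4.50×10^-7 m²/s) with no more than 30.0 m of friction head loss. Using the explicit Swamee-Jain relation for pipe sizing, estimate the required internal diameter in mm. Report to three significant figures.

Swamee-Jain (Type III): D = 0.66·[ε^1.25·(LQ²/(gh_f))^4.75 + ν·Q^9.4·(L/(gh_f))^5.2]^0.04
LQ²/(gh_f) = 0.6227; L/(gh_f) = 4.859
Term 1 = ε^1.25·(…)^4.75 = 3.46×10^-7; Term 2 = ν·Q^9.4·(…)^5.2 = 1.07×10^-7
D = 0.66·(3.46×10^-7 + 1.07×10^-7)^0.04 = 0.3679 m = 368 mm
Check: V = 3.37 m/s, Re = 2.75×10^6, f = 0.01288, h_f = 28.9 m ≈ 30.0 m ✓

D ≈ 368 mm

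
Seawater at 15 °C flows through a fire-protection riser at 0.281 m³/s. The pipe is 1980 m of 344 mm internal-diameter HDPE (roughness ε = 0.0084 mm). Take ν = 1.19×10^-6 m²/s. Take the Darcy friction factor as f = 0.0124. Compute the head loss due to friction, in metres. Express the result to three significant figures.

h_f ≈ 33.3 m

V = 4Q/(πD²) = 4·0.281/(π·0.344²) = 3.023 m/s
h_f = f(L/D)V²/(2g) = 0.01240·(1980/0.344)·3.023²/(2·9.81) = 33.25 m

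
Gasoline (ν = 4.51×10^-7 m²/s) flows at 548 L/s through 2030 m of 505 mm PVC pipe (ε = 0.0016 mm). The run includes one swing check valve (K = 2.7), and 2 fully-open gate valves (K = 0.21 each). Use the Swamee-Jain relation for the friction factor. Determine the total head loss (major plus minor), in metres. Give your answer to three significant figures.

H_L ≈ 16.3 m

V = 4Q/(πD²) = 2.736 m/s; V²/2g = 0.3815 m
Re = 3.06×10^6, ε/D = 3.17×10^-6 → f = 0.009857 (Swamee-Jain)
Major: h_f = f(L/D)·V²/2g = 0.009857·4020·0.3815 = 15.12 m
Minor: ΣK = 3.12; h_m = ΣK·V²/2g = 1.190 m
Total H_L = 15.12 + 1.190 = 16.31 m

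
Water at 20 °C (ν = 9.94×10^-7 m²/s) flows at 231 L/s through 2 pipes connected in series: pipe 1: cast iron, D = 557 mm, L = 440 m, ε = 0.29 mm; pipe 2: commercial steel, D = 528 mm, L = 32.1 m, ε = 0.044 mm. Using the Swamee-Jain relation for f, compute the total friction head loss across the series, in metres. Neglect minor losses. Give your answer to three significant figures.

H ≈ 0.695 m

Pipe 1: V = 0.9480 m/s, Re = 5.31×10^5, ε/D = 5.21×10^-4, f = 0.01785, h_1 = f(L/D)V²/2g = 0.6460 m
Pipe 2: V = 1.055 m/s, Re = 5.60×10^5, ε/D = 8.33×10^-5, f = 0.01407, h_2 = f(L/D)V²/2g = 0.04854 m
Series → Q common, losses add: H = Σh = 0.6945 m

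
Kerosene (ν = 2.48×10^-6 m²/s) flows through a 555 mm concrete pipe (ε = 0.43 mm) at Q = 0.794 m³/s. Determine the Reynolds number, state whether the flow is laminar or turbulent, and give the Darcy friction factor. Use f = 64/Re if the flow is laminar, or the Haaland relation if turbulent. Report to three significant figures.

V = 4Q/(πD²) = 3.282 m/s
Re = VD/ν = 3.282·0.555/2.48×10^-6 = 7.34×10^5
Re > 4000 → turbulent; ε/D = 7.75×10^-4
Haaland: f = 0.01894

Re ≈ 7.34×10^5; turbulent; f ≈ 0.0189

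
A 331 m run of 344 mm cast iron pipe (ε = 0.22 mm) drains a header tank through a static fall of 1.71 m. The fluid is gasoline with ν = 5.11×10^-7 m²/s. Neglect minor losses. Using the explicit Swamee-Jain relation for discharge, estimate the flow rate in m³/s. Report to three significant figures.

Swamee-Jain (Type II): Q = -0.965·√(gD⁵h_f/L)·ln[ε/(3.7D) + √(3.17ν²L/(gD³h_f))]
√(gD⁵h_f/L) = √(9.81·0.344⁵·1.71/331) = 0.01562
ε/(3.7D) = 1.73×10^-4; √(3.17ν²L/(gD³h_f)) = 2.00×10^-5
Q = -0.965·0.01562·ln(1.929×10^-4) = 0.1290 m³/s
Check: V = 1.39 m/s, Re = 9.34×10^5, f = 0.01821, h_f = 1.72 m ≈ 1.71 m ✓

Q ≈ 0.129 m³/s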